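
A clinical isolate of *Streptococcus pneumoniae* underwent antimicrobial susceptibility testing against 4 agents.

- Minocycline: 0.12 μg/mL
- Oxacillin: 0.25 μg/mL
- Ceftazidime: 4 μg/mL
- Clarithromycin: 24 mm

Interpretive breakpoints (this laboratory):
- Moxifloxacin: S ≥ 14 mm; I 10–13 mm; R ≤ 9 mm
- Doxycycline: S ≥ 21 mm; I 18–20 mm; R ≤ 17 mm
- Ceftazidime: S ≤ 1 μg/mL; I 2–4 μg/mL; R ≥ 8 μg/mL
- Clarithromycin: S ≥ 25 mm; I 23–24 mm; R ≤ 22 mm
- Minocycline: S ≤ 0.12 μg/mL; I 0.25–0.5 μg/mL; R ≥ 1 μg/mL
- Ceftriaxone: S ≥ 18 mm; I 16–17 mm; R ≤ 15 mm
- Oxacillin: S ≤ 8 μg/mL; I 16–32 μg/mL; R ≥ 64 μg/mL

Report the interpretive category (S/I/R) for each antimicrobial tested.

S, S, I, I

Minocycline: 0.12 μg/mL is ≤ 0.12 μg/mL — susceptible
Oxacillin (0.25 μg/mL) ≤ 8 μg/mL → S
Ceftazidime: 4 μg/mL is in 2–4 μg/mL ⇒ Intermediate
Clarithromycin: 24 mm is in 23–24 mm → Intermediate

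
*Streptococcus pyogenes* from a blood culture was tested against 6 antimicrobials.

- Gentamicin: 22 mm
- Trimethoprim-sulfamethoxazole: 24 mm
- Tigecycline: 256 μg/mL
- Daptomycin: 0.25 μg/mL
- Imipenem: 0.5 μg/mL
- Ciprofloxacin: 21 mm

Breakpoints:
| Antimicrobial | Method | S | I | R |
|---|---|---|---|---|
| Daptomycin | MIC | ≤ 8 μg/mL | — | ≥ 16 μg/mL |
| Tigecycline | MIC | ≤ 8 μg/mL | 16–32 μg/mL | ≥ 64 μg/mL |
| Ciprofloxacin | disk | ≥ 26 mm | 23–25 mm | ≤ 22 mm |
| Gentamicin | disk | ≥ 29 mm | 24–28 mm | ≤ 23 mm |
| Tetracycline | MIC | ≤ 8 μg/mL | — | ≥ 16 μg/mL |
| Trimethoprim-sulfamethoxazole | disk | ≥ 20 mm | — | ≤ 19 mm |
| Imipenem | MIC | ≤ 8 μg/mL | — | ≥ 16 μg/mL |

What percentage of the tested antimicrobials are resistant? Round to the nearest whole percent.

50%

Gentamicin 22 mm: ≤ 23 mm ⇒ resistant
Trimethoprim-sulfamethoxazole 24 mm: ≥ 20 mm — S
Tigecycline: 256 μg/mL is ≥ 64 μg/mL ⇒ Resistant
Daptomycin (0.25 μg/mL) ≤ 8 μg/mL ⇒ Susceptible
Imipenem (0.5 μg/mL) ≤ 8 μg/mL ⇒ Susceptible
Ciprofloxacin: 21 mm is ≤ 22 mm ⇒ Resistant
Resistant: 3/6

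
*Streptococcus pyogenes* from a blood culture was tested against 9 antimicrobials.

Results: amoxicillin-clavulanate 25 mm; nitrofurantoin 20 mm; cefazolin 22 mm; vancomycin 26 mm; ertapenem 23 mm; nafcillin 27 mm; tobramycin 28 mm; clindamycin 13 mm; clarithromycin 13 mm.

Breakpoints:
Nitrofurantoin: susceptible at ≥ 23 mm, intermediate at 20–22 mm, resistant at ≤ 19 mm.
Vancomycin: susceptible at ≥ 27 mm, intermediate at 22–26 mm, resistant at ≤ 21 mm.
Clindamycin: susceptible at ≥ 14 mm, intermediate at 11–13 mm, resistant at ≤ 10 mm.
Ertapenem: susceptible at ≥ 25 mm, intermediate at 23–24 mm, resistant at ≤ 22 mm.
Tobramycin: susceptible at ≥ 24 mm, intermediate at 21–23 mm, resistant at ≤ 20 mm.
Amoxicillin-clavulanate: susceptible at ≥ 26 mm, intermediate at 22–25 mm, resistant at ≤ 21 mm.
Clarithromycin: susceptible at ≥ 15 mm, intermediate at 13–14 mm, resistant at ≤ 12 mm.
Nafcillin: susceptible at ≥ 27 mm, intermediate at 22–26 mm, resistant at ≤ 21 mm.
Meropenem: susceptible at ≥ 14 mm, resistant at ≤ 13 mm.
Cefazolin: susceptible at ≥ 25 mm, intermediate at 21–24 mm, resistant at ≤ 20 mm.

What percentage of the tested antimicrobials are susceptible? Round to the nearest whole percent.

22%

Amoxicillin-clavulanate (25 mm) in 22–25 mm → intermediate
Nitrofurantoin (20 mm) in 20–22 mm ⇒ I
Cefazolin 22 mm: in 21–24 mm ⇒ Intermediate
Vancomycin: 26 mm is in 22–26 mm ⇒ I
Ertapenem: 23 mm is in 23–24 mm — intermediate
Nafcillin (27 mm) ≥ 27 mm → S
Tobramycin (28 mm) ≥ 24 mm ⇒ susceptible
Clindamycin: 13 mm is in 11–13 mm — intermediate
Clarithromycin: 13 mm is in 13–14 mm ⇒ I
Susceptible: 2/9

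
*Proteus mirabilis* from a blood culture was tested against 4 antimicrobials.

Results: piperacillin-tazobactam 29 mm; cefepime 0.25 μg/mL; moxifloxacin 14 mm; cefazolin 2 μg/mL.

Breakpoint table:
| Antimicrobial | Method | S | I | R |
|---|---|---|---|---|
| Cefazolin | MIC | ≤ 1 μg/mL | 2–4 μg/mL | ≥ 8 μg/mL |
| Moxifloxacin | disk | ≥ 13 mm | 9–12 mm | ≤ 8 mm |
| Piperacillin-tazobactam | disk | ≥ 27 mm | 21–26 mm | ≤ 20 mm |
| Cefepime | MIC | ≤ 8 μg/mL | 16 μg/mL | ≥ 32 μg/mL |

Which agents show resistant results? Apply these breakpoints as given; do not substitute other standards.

Piperacillin-tazobactam 29 mm: ≥ 27 mm ⇒ susceptible
Cefepime (0.25 μg/mL) ≤ 8 μg/mL — S
Moxifloxacin 14 mm: ≥ 13 mm → S
Cefazolin 2 μg/mL: in 2–4 μg/mL — I

none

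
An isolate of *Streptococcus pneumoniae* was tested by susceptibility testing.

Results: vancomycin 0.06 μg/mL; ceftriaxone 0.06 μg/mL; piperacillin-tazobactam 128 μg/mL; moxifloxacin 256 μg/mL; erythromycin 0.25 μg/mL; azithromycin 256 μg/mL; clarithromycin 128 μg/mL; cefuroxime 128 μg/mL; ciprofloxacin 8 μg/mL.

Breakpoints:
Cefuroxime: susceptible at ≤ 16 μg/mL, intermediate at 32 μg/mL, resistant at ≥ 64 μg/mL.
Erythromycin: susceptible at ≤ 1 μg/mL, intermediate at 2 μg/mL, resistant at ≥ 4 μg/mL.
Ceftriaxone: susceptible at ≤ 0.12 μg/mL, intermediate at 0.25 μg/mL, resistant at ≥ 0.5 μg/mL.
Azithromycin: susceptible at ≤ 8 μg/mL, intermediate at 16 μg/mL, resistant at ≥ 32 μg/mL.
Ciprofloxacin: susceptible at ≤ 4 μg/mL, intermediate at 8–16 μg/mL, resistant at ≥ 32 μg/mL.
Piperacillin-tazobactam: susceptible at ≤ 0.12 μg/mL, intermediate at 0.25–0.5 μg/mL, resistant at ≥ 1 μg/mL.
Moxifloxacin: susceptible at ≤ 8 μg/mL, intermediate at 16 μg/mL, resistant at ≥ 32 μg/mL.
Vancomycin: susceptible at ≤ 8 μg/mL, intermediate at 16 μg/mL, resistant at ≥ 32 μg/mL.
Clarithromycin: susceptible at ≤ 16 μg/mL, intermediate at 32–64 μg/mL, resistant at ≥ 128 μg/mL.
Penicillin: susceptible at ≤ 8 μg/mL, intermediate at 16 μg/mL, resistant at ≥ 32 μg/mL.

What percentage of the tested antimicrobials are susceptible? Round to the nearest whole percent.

Vancomycin 0.06 μg/mL: ≤ 8 μg/mL ⇒ susceptible
Ceftriaxone (0.06 μg/mL) ≤ 0.12 μg/mL → S
Piperacillin-tazobactam (128 μg/mL) ≥ 1 μg/mL → R
Moxifloxacin (256 μg/mL) ≥ 32 μg/mL ⇒ resistant
Erythromycin: 0.25 μg/mL is ≤ 1 μg/mL ⇒ S
Azithromycin 256 μg/mL: ≥ 32 μg/mL — R
Clarithromycin: 128 μg/mL is ≥ 128 μg/mL → R
Cefuroxime 128 μg/mL: ≥ 64 μg/mL ⇒ resistant
Ciprofloxacin (8 μg/mL) in 8–16 μg/mL → I
Susceptible: 3/9

33%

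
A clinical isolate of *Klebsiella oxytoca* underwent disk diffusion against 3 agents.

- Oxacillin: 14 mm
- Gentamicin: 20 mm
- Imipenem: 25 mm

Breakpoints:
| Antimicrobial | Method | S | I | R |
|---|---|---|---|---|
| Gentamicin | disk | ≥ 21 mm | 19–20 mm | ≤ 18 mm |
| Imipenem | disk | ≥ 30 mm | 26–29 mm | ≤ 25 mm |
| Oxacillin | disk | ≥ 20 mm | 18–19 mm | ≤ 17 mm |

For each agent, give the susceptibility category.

R, I, R

Oxacillin: 14 mm is ≤ 17 mm ⇒ resistant
Gentamicin (20 mm) in 19–20 mm — intermediate
Imipenem: 25 mm is ≤ 25 mm → Resistant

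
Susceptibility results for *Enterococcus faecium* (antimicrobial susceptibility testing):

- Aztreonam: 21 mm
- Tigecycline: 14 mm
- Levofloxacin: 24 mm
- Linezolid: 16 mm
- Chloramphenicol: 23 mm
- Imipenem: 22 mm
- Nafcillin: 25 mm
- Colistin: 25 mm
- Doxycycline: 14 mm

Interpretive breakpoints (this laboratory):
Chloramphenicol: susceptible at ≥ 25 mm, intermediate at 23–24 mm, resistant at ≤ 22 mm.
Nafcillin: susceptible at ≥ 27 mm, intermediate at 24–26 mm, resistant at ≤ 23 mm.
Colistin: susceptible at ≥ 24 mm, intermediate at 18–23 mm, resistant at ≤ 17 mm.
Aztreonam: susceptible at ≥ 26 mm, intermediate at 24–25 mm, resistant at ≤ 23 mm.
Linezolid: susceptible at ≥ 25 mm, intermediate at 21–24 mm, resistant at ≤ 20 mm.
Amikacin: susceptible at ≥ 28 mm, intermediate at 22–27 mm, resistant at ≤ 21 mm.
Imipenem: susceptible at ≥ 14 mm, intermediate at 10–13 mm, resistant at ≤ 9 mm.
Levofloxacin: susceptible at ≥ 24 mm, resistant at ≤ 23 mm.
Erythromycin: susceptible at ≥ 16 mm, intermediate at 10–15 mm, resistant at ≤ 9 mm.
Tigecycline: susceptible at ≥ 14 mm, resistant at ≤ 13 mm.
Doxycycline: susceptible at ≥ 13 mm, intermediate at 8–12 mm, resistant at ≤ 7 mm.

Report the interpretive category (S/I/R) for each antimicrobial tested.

Aztreonam (21 mm) ≤ 23 mm — Resistant
Tigecycline 14 mm: ≥ 14 mm — S
Levofloxacin (24 mm) ≥ 24 mm — susceptible
Linezolid 16 mm: ≤ 20 mm → resistant
Chloramphenicol 23 mm: in 23–24 mm ⇒ intermediate
Imipenem (22 mm) ≥ 14 mm ⇒ Susceptible
Nafcillin 25 mm: in 24–26 mm — I
Colistin 25 mm: ≥ 24 mm → susceptible
Doxycycline: 14 mm is ≥ 13 mm → susceptible

R, S, S, R, I, S, I, S, S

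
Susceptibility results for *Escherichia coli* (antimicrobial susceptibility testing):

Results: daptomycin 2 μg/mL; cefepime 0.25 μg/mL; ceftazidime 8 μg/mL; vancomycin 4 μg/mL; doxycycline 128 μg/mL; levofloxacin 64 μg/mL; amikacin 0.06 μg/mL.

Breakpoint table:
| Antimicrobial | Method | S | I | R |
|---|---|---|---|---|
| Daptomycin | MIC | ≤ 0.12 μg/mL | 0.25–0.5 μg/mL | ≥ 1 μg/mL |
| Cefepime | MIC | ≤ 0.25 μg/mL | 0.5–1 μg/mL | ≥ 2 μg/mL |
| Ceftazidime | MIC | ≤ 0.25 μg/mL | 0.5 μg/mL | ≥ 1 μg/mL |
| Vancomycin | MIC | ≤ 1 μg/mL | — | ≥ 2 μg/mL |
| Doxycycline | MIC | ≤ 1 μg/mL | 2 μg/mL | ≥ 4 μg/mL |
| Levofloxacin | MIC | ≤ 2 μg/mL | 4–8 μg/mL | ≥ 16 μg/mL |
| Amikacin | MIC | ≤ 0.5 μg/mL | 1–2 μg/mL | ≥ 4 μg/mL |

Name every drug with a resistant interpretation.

daptomycin, ceftazidime, vancomycin, doxycycline, levofloxacin

Daptomycin (2 μg/mL) ≥ 1 μg/mL → R
Cefepime (0.25 μg/mL) ≤ 0.25 μg/mL — susceptible
Ceftazidime 8 μg/mL: ≥ 1 μg/mL → resistant
Vancomycin 4 μg/mL: ≥ 2 μg/mL — resistant
Doxycycline (128 μg/mL) ≥ 4 μg/mL — Resistant
Levofloxacin: 64 μg/mL is ≥ 16 μg/mL ⇒ Resistant
Amikacin: 0.06 μg/mL is ≤ 0.5 μg/mL → susceptible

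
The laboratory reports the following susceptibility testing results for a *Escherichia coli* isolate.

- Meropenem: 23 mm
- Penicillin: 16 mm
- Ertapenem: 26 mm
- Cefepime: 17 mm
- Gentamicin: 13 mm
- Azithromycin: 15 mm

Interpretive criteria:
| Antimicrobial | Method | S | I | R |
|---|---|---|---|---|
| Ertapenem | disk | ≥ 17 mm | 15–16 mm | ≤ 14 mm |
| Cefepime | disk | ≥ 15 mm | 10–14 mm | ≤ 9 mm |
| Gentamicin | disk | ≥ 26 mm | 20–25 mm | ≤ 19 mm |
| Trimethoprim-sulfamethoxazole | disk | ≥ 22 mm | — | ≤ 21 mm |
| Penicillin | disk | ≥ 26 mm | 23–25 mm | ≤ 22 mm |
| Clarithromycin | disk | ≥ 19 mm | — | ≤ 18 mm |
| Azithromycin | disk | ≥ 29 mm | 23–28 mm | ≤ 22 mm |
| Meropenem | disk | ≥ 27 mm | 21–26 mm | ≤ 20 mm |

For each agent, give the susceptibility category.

Meropenem 23 mm: in 21–26 mm ⇒ I
Penicillin 16 mm: ≤ 22 mm ⇒ R
Ertapenem (26 mm) ≥ 17 mm → S
Cefepime: 17 mm is ≥ 15 mm → susceptible
Gentamicin 13 mm: ≤ 19 mm ⇒ Resistant
Azithromycin 15 mm: ≤ 22 mm — resistant

I, R, S, S, R, R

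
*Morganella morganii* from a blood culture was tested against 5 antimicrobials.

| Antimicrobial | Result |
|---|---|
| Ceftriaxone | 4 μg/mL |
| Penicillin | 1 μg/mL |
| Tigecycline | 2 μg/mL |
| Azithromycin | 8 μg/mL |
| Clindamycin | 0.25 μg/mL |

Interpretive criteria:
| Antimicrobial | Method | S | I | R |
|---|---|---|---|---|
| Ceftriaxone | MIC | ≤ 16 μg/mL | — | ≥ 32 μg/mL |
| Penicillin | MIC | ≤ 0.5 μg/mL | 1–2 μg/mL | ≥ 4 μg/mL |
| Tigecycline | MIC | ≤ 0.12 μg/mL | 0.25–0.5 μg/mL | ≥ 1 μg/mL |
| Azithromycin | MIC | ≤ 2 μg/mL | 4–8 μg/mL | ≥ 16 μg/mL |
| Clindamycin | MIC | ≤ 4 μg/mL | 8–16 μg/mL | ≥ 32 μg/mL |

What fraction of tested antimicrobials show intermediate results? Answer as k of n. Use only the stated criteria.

Ceftriaxone 4 μg/mL: ≤ 16 μg/mL — susceptible
Penicillin 1 μg/mL: in 1–2 μg/mL ⇒ I
Tigecycline (2 μg/mL) ≥ 1 μg/mL — Resistant
Azithromycin 8 μg/mL: in 4–8 μg/mL → I
Clindamycin 0.25 μg/mL: ≤ 4 μg/mL ⇒ S
Intermediate: 2/5

2 of 5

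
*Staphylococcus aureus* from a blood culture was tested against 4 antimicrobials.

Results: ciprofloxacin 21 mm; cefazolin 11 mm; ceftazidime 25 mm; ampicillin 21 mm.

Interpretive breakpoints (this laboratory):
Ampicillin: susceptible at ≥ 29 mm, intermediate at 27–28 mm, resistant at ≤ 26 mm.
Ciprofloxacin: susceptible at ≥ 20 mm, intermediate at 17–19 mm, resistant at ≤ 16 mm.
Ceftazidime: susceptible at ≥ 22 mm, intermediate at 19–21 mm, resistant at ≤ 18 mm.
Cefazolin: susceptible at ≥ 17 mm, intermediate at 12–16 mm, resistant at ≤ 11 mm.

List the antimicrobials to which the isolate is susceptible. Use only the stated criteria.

Ciprofloxacin (21 mm) ≥ 20 mm — Susceptible
Cefazolin 11 mm: ≤ 11 mm ⇒ Resistant
Ceftazidime (25 mm) ≥ 22 mm ⇒ susceptible
Ampicillin (21 mm) ≤ 26 mm ⇒ R

ciprofloxacin, ceftazidime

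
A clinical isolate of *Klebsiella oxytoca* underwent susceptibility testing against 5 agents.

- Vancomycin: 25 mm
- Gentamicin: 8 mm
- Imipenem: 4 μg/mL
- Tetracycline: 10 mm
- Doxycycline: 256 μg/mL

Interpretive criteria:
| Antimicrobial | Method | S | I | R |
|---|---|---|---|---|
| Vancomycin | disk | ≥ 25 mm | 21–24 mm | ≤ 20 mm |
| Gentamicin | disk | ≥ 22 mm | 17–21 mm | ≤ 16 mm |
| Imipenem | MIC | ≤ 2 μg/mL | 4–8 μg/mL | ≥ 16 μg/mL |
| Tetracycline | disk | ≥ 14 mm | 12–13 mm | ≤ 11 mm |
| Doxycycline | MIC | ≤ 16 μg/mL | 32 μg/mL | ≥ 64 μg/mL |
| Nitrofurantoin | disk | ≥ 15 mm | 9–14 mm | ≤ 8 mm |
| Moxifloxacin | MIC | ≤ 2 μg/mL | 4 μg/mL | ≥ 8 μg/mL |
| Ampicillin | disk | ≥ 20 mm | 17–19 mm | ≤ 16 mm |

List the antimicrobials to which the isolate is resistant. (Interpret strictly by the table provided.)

gentamicin, tetracycline, doxycycline

Vancomycin 25 mm: ≥ 25 mm ⇒ S
Gentamicin (8 mm) ≤ 16 mm ⇒ Resistant
Imipenem: 4 μg/mL is in 4–8 μg/mL → I
Tetracycline: 10 mm is ≤ 11 mm → resistant
Doxycycline: 256 μg/mL is ≥ 64 μg/mL ⇒ Resistant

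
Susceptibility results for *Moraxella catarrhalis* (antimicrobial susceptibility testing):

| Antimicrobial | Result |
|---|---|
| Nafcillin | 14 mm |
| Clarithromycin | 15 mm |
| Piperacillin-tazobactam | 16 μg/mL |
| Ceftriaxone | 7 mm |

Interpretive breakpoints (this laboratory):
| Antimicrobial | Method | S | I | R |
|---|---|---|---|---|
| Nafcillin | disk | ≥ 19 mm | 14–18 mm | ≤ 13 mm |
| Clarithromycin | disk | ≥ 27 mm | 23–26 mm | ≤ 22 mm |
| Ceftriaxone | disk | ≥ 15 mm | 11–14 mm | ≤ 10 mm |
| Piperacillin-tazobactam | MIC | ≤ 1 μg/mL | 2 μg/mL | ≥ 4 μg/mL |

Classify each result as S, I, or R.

I, R, R, R

Nafcillin: 14 mm is in 14–18 mm — I
Clarithromycin 15 mm: ≤ 22 mm — R
Piperacillin-tazobactam 16 μg/mL: ≥ 4 μg/mL ⇒ resistant
Ceftriaxone (7 mm) ≤ 10 mm ⇒ resistant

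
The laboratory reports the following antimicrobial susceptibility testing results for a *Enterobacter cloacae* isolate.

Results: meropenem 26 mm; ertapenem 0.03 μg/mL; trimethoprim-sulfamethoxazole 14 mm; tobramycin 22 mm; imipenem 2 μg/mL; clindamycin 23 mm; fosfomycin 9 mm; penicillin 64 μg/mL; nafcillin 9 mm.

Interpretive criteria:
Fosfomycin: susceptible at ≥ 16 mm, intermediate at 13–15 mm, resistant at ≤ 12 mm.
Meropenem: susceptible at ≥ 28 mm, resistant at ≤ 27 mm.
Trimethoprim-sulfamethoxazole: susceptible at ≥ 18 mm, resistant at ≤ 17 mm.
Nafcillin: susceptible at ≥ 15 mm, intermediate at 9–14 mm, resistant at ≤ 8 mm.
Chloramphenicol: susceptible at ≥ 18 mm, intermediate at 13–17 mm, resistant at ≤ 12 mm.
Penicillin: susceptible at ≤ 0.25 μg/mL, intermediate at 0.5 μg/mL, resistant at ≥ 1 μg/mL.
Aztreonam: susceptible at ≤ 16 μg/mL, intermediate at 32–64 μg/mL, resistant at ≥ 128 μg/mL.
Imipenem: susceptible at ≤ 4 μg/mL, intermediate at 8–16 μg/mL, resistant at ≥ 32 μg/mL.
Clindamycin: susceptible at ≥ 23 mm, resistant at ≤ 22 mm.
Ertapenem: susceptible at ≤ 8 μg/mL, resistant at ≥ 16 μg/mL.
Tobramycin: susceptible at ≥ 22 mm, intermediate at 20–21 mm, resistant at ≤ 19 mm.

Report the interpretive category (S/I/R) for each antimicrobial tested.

Meropenem 26 mm: ≤ 27 mm → resistant
Ertapenem: 0.03 μg/mL is ≤ 8 μg/mL → susceptible
Trimethoprim-sulfamethoxazole (14 mm) ≤ 17 mm — Resistant
Tobramycin (22 mm) ≥ 22 mm — S
Imipenem 2 μg/mL: ≤ 4 μg/mL ⇒ susceptible
Clindamycin (23 mm) ≥ 23 mm ⇒ Susceptible
Fosfomycin 9 mm: ≤ 12 mm → resistant
Penicillin 64 μg/mL: ≥ 1 μg/mL ⇒ Resistant
Nafcillin (9 mm) in 9–14 mm ⇒ I

R, S, R, S, S, S, R, R, I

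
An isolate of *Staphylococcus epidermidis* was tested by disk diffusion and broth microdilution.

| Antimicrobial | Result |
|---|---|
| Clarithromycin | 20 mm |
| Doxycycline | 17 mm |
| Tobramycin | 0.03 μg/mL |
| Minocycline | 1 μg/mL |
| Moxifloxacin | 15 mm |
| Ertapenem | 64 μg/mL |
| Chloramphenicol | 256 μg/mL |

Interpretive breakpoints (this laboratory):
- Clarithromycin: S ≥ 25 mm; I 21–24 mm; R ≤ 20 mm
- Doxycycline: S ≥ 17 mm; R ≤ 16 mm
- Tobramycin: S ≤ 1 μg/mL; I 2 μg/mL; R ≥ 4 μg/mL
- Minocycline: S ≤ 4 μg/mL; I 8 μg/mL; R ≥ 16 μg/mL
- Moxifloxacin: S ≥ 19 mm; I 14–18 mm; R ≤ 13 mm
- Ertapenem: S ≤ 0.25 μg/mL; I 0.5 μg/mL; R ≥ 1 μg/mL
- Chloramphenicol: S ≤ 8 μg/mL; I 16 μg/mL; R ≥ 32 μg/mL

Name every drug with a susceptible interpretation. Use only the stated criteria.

Clarithromycin 20 mm: ≤ 20 mm — R
Doxycycline: 17 mm is ≥ 17 mm — S
Tobramycin: 0.03 μg/mL is ≤ 1 μg/mL — Susceptible
Minocycline 1 μg/mL: ≤ 4 μg/mL ⇒ S
Moxifloxacin 15 mm: in 14–18 mm → Intermediate
Ertapenem 64 μg/mL: ≥ 1 μg/mL → R
Chloramphenicol 256 μg/mL: ≥ 32 μg/mL ⇒ Resistant

doxycycline, tobramycin, minocycline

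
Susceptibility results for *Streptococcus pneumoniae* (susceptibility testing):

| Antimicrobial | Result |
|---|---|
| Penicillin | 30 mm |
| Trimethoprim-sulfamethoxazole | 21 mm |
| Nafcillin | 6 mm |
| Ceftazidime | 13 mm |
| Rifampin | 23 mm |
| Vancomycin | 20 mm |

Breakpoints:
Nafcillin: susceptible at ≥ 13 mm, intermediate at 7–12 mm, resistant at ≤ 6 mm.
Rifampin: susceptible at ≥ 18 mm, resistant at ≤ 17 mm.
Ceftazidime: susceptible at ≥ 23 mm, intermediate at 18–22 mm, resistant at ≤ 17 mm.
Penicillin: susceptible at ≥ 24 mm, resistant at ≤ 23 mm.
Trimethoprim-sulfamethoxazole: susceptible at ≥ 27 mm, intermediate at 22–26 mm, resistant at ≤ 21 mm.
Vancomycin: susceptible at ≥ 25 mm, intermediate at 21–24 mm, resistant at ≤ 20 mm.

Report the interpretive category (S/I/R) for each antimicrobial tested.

S, R, R, R, S, R

Penicillin (30 mm) ≥ 24 mm ⇒ susceptible
Trimethoprim-sulfamethoxazole 21 mm: ≤ 21 mm → Resistant
Nafcillin: 6 mm is ≤ 6 mm → R
Ceftazidime 13 mm: ≤ 17 mm — resistant
Rifampin (23 mm) ≥ 18 mm ⇒ Susceptible
Vancomycin (20 mm) ≤ 20 mm ⇒ resistant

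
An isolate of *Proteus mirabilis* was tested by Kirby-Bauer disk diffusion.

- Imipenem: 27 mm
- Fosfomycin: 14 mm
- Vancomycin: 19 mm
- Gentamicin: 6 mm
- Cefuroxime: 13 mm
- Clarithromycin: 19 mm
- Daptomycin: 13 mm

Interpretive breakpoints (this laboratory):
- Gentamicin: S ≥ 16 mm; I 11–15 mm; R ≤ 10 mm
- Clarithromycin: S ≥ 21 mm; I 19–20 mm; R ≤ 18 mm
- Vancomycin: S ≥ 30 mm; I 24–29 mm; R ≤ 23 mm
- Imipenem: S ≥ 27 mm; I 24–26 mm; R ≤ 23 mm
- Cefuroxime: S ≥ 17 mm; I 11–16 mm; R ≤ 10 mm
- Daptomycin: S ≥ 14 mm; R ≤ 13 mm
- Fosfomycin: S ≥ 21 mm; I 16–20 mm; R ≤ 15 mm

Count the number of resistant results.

Imipenem (27 mm) ≥ 27 mm — Susceptible
Fosfomycin (14 mm) ≤ 15 mm — R
Vancomycin: 19 mm is ≤ 23 mm → Resistant
Gentamicin: 6 mm is ≤ 10 mm → R
Cefuroxime (13 mm) in 11–16 mm → intermediate
Clarithromycin: 19 mm is in 19–20 mm → I
Daptomycin: 13 mm is ≤ 13 mm ⇒ Resistant
Resistant: 4

4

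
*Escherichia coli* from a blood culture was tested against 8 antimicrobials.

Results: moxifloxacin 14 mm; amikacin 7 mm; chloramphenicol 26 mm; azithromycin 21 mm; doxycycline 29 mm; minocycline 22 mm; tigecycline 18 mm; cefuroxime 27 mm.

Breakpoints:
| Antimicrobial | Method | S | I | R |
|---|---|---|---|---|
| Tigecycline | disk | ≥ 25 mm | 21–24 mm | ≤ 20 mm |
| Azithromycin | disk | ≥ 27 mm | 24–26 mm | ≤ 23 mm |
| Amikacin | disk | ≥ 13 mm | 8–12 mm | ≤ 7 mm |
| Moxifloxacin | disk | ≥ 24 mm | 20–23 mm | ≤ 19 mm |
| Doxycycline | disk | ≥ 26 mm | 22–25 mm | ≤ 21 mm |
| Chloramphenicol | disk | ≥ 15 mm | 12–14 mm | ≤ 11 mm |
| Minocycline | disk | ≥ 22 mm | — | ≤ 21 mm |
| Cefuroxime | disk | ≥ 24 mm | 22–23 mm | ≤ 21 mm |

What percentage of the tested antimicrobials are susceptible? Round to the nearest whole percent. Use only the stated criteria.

Moxifloxacin: 14 mm is ≤ 19 mm ⇒ Resistant
Amikacin 7 mm: ≤ 7 mm ⇒ resistant
Chloramphenicol (26 mm) ≥ 15 mm → S
Azithromycin 21 mm: ≤ 23 mm → resistant
Doxycycline: 29 mm is ≥ 26 mm — S
Minocycline 22 mm: ≥ 22 mm — S
Tigecycline 18 mm: ≤ 20 mm — R
Cefuroxime 27 mm: ≥ 24 mm → Susceptible
Susceptible: 4/8

50%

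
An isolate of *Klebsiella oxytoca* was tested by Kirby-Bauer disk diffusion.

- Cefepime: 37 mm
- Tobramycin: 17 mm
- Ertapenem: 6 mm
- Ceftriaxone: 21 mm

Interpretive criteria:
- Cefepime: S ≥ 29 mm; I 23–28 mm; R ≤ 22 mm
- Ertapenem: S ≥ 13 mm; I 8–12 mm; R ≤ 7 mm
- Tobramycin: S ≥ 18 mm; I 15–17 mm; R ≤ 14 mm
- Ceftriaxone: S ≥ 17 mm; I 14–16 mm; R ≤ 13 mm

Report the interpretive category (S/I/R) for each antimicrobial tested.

Cefepime 37 mm: ≥ 29 mm — S
Tobramycin: 17 mm is in 15–17 mm ⇒ I
Ertapenem 6 mm: ≤ 7 mm ⇒ R
Ceftriaxone (21 mm) ≥ 17 mm ⇒ Susceptible

S, I, R, S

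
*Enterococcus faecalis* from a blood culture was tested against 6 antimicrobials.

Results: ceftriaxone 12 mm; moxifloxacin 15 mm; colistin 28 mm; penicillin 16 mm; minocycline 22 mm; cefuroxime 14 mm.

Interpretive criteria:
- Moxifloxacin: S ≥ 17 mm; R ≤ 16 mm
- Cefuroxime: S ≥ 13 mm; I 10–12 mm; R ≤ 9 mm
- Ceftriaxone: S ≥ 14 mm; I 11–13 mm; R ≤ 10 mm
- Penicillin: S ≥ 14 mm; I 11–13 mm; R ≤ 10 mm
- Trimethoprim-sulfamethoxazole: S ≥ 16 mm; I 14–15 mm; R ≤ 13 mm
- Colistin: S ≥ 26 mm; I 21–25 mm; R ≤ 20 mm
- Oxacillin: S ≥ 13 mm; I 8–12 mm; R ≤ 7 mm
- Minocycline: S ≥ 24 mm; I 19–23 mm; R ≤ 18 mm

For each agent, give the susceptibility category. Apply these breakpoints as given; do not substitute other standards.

I, R, S, S, I, S

Ceftriaxone 12 mm: in 11–13 mm ⇒ Intermediate
Moxifloxacin: 15 mm is ≤ 16 mm → resistant
Colistin: 28 mm is ≥ 26 mm ⇒ susceptible
Penicillin (16 mm) ≥ 14 mm — S
Minocycline 22 mm: in 19–23 mm ⇒ Intermediate
Cefuroxime 14 mm: ≥ 13 mm → susceptible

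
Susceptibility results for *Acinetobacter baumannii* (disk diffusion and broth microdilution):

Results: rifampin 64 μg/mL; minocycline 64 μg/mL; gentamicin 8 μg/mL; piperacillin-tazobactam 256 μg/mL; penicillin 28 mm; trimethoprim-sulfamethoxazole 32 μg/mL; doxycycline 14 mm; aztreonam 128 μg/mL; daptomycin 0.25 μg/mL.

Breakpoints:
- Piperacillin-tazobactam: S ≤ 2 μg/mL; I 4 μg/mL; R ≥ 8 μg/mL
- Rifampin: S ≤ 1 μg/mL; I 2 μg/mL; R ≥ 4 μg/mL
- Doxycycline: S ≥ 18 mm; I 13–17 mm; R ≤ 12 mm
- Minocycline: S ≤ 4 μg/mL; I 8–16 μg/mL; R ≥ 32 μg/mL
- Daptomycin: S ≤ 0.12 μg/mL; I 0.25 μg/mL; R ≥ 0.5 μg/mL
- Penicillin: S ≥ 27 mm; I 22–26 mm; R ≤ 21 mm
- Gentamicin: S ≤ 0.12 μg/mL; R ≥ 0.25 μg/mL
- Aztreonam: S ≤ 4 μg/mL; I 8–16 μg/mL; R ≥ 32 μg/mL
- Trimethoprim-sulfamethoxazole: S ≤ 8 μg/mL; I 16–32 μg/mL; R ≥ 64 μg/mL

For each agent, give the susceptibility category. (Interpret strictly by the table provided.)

Rifampin: 64 μg/mL is ≥ 4 μg/mL — resistant
Minocycline: 64 μg/mL is ≥ 32 μg/mL → Resistant
Gentamicin: 8 μg/mL is ≥ 0.25 μg/mL ⇒ resistant
Piperacillin-tazobactam (256 μg/mL) ≥ 8 μg/mL ⇒ R
Penicillin: 28 mm is ≥ 27 mm — susceptible
Trimethoprim-sulfamethoxazole: 32 μg/mL is in 16–32 μg/mL — I
Doxycycline (14 mm) in 13–17 mm → intermediate
Aztreonam: 128 μg/mL is ≥ 32 μg/mL ⇒ R
Daptomycin (0.25 μg/mL) = 0.25 μg/mL — I

R, R, R, R, S, I, I, R, I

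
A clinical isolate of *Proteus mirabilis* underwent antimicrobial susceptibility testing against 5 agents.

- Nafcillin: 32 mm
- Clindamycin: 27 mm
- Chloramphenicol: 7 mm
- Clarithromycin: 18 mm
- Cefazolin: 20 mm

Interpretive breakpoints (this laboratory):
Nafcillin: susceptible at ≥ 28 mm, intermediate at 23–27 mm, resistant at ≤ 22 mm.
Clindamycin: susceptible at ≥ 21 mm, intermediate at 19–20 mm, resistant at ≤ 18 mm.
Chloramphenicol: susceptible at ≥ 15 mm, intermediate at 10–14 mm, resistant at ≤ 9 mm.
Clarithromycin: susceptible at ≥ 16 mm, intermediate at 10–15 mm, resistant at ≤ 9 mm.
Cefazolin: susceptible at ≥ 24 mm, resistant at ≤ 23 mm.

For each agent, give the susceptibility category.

S, S, R, S, R

Nafcillin: 32 mm is ≥ 28 mm → susceptible
Clindamycin: 27 mm is ≥ 21 mm — Susceptible
Chloramphenicol: 7 mm is ≤ 9 mm ⇒ resistant
Clarithromycin 18 mm: ≥ 16 mm → S
Cefazolin 20 mm: ≤ 23 mm ⇒ resistant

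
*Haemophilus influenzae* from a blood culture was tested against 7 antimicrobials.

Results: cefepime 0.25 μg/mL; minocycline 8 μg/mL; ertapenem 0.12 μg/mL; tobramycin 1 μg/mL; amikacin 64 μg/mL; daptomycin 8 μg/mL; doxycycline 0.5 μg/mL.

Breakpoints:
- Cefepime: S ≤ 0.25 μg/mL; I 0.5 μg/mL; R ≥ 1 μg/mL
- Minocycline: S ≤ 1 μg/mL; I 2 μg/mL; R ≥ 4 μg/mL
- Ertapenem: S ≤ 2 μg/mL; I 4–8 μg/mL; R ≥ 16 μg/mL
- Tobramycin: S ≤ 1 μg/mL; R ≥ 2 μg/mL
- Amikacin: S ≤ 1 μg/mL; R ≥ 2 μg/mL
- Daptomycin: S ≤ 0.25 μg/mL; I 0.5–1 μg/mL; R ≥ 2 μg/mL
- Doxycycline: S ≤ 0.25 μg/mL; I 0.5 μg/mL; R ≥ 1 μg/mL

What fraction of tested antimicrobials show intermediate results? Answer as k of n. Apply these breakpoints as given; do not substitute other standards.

Cefepime: 0.25 μg/mL is ≤ 0.25 μg/mL → susceptible
Minocycline (8 μg/mL) ≥ 4 μg/mL — resistant
Ertapenem: 0.12 μg/mL is ≤ 2 μg/mL — susceptible
Tobramycin 1 μg/mL: ≤ 1 μg/mL → Susceptible
Amikacin (64 μg/mL) ≥ 2 μg/mL → R
Daptomycin: 8 μg/mL is ≥ 2 μg/mL — resistant
Doxycycline 0.5 μg/mL: = 0.5 μg/mL — Intermediate
Intermediate: 1/7

1 of 7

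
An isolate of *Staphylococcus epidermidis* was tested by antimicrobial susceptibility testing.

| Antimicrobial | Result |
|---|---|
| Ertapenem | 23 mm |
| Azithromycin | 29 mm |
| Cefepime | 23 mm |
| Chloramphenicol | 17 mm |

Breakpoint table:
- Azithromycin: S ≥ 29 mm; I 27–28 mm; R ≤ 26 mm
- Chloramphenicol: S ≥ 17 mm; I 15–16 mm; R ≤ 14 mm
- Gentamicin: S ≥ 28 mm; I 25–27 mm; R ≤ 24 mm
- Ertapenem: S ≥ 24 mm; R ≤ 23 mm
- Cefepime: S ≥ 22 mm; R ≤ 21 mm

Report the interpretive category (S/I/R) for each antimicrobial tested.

R, S, S, S

Ertapenem 23 mm: ≤ 23 mm → R
Azithromycin 29 mm: ≥ 29 mm → Susceptible
Cefepime: 23 mm is ≥ 22 mm — susceptible
Chloramphenicol: 17 mm is ≥ 17 mm — Susceptible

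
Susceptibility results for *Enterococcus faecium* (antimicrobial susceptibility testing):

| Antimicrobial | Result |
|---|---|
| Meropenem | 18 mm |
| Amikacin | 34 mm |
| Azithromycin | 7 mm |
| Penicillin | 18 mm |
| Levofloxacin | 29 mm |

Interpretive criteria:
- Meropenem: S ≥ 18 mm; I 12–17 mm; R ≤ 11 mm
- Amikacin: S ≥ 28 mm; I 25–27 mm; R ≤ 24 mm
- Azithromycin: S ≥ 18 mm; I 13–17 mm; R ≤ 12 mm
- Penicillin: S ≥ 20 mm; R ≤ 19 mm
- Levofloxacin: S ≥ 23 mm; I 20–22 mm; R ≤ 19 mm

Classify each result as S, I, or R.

Meropenem: 18 mm is ≥ 18 mm — Susceptible
Amikacin (34 mm) ≥ 28 mm → susceptible
Azithromycin: 7 mm is ≤ 12 mm → Resistant
Penicillin 18 mm: ≤ 19 mm → resistant
Levofloxacin 29 mm: ≥ 23 mm ⇒ susceptible

S, S, R, R, S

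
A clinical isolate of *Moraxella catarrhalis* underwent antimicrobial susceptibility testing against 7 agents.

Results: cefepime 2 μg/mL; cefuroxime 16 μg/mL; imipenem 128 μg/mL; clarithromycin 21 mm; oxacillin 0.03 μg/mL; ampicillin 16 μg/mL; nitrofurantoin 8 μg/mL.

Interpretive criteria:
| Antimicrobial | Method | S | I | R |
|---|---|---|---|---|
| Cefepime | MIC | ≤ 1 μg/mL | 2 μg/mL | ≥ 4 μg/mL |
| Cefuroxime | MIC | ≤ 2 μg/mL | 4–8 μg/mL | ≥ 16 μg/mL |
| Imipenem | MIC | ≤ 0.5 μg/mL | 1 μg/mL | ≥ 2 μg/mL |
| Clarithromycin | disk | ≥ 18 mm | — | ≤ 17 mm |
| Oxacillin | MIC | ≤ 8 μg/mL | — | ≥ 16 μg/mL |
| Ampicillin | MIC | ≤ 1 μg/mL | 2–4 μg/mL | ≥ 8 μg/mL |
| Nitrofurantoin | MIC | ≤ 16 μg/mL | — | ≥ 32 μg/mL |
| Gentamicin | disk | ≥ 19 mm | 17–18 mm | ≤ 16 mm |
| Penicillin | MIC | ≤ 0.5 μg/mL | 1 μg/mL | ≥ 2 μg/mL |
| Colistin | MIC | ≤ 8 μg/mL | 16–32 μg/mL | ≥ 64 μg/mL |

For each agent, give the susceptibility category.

I, R, R, S, S, R, S

Cefepime (2 μg/mL) = 2 μg/mL — I
Cefuroxime (16 μg/mL) ≥ 16 μg/mL — resistant
Imipenem (128 μg/mL) ≥ 2 μg/mL → Resistant
Clarithromycin 21 mm: ≥ 18 mm — S
Oxacillin: 0.03 μg/mL is ≤ 8 μg/mL ⇒ susceptible
Ampicillin: 16 μg/mL is ≥ 8 μg/mL ⇒ resistant
Nitrofurantoin: 8 μg/mL is ≤ 16 μg/mL ⇒ susceptible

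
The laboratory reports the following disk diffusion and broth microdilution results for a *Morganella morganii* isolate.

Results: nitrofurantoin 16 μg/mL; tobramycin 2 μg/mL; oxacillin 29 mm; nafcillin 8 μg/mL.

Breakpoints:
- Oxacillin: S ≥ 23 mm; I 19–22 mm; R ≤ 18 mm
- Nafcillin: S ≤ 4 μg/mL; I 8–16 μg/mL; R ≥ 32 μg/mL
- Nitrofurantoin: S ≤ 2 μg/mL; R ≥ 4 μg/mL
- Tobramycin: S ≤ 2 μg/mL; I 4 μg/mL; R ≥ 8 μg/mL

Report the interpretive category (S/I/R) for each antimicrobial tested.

R, S, S, I

Nitrofurantoin: 16 μg/mL is ≥ 4 μg/mL ⇒ Resistant
Tobramycin (2 μg/mL) ≤ 2 μg/mL — susceptible
Oxacillin: 29 mm is ≥ 23 mm → S
Nafcillin 8 μg/mL: in 8–16 μg/mL — Intermediate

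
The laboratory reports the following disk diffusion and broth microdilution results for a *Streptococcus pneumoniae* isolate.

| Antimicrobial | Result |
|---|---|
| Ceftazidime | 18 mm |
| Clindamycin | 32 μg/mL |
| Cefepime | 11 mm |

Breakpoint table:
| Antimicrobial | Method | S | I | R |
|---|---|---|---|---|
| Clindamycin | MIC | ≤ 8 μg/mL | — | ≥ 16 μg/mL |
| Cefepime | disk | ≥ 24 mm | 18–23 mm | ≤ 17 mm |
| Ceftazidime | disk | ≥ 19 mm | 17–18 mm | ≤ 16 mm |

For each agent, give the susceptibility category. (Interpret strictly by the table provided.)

I, R, R

Ceftazidime: 18 mm is in 17–18 mm — Intermediate
Clindamycin 32 μg/mL: ≥ 16 μg/mL — resistant
Cefepime: 11 mm is ≤ 17 mm → resistant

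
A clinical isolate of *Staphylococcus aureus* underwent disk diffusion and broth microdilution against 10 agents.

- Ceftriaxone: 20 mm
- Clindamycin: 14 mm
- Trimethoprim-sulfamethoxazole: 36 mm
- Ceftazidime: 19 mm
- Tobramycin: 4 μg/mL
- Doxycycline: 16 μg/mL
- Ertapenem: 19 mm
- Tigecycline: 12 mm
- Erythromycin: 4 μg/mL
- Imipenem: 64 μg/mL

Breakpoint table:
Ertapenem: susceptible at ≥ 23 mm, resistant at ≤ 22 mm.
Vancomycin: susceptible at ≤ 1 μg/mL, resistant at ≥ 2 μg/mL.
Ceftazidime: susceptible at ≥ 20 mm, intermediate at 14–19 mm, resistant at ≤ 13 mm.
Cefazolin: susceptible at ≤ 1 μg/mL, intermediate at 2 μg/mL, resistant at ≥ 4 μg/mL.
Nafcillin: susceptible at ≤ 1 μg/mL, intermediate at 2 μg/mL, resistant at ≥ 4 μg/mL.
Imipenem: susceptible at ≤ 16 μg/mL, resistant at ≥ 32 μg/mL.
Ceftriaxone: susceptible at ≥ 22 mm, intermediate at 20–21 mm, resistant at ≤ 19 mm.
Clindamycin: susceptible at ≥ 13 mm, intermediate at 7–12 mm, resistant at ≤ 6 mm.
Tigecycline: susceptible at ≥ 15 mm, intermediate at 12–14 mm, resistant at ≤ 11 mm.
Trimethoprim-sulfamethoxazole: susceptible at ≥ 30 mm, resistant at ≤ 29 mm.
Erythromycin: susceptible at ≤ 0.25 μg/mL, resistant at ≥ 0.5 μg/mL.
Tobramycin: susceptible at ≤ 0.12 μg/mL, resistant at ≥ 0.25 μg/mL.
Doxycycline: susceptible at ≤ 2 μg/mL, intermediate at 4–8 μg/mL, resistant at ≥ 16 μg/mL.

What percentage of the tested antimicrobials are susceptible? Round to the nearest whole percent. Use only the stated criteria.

Ceftriaxone: 20 mm is in 20–21 mm — intermediate
Clindamycin: 14 mm is ≥ 13 mm — Susceptible
Trimethoprim-sulfamethoxazole (36 mm) ≥ 30 mm ⇒ S
Ceftazidime 19 mm: in 14–19 mm → intermediate
Tobramycin 4 μg/mL: ≥ 0.25 μg/mL ⇒ resistant
Doxycycline: 16 μg/mL is ≥ 16 μg/mL — R
Ertapenem 19 mm: ≤ 22 mm ⇒ R
Tigecycline 12 mm: in 12–14 mm ⇒ intermediate
Erythromycin: 4 μg/mL is ≥ 0.5 μg/mL ⇒ Resistant
Imipenem: 64 μg/mL is ≥ 32 μg/mL — resistant
Susceptible: 2/10

20%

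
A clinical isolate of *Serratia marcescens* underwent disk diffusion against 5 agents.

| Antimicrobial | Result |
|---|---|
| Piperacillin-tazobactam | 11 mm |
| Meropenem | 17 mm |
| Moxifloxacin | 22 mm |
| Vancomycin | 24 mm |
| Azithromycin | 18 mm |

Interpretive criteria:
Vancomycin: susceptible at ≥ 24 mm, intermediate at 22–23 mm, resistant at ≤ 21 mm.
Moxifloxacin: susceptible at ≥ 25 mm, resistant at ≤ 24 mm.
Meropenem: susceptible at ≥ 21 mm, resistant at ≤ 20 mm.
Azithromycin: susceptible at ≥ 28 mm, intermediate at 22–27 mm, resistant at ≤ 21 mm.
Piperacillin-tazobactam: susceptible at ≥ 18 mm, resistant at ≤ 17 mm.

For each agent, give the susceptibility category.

Piperacillin-tazobactam: 11 mm is ≤ 17 mm — Resistant
Meropenem: 17 mm is ≤ 20 mm → Resistant
Moxifloxacin (22 mm) ≤ 24 mm — resistant
Vancomycin: 24 mm is ≥ 24 mm → Susceptible
Azithromycin (18 mm) ≤ 21 mm → Resistant

R, R, R, S, R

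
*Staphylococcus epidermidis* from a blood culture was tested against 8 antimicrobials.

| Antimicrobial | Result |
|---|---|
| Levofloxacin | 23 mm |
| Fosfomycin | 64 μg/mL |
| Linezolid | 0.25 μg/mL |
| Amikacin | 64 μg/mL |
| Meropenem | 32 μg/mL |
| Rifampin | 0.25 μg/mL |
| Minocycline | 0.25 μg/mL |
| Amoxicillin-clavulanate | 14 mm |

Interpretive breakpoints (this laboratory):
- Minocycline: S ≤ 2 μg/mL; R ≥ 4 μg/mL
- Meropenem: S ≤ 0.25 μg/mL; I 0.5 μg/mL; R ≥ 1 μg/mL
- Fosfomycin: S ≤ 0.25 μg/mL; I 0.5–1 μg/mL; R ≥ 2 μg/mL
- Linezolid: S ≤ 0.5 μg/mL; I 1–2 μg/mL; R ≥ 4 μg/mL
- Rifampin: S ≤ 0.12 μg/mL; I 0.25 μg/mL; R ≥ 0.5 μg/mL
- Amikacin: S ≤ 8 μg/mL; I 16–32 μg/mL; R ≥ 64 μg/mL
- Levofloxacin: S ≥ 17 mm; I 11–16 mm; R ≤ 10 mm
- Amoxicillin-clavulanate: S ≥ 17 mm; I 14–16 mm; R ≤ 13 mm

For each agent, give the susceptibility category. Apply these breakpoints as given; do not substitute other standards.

S, R, S, R, R, I, S, I

Levofloxacin 23 mm: ≥ 17 mm — susceptible
Fosfomycin (64 μg/mL) ≥ 2 μg/mL — R
Linezolid (0.25 μg/mL) ≤ 0.5 μg/mL ⇒ S
Amikacin: 64 μg/mL is ≥ 64 μg/mL — Resistant
Meropenem (32 μg/mL) ≥ 1 μg/mL — Resistant
Rifampin (0.25 μg/mL) = 0.25 μg/mL — I
Minocycline: 0.25 μg/mL is ≤ 2 μg/mL → Susceptible
Amoxicillin-clavulanate: 14 mm is in 14–16 mm → intermediate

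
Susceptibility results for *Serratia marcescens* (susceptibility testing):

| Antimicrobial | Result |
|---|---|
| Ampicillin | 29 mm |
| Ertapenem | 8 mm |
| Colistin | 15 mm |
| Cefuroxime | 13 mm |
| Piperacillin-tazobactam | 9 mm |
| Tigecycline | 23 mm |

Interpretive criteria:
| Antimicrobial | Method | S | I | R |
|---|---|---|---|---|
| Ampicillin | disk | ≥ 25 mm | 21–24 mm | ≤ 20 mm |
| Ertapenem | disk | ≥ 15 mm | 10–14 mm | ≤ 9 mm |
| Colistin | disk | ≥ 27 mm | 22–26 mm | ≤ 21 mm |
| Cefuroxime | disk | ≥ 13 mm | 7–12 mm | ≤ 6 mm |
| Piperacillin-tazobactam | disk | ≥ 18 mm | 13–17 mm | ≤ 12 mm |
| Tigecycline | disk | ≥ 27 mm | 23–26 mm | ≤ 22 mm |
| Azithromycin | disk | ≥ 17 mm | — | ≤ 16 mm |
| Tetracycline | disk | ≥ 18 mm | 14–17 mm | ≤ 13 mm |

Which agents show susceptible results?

Ampicillin 29 mm: ≥ 25 mm — susceptible
Ertapenem: 8 mm is ≤ 9 mm ⇒ R
Colistin: 15 mm is ≤ 21 mm ⇒ resistant
Cefuroxime 13 mm: ≥ 13 mm ⇒ S
Piperacillin-tazobactam (9 mm) ≤ 12 mm → resistant
Tigecycline: 23 mm is in 23–26 mm → intermediate

ampicillin, cefuroxime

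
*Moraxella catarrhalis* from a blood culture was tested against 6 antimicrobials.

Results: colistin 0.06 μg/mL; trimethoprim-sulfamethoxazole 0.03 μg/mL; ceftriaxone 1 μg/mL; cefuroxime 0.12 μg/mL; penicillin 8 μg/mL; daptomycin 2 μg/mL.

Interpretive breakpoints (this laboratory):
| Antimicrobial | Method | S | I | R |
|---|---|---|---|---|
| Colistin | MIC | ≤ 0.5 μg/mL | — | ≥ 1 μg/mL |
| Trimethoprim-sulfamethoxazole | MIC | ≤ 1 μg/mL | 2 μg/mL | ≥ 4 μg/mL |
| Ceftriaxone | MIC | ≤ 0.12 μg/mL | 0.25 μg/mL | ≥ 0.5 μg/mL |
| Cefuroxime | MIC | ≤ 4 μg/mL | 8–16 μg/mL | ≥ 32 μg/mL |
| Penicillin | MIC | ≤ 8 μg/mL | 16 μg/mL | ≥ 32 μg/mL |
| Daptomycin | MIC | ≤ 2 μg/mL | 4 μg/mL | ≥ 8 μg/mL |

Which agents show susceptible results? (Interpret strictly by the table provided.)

Colistin: 0.06 μg/mL is ≤ 0.5 μg/mL ⇒ S
Trimethoprim-sulfamethoxazole: 0.03 μg/mL is ≤ 1 μg/mL — susceptible
Ceftriaxone 1 μg/mL: ≥ 0.5 μg/mL → R
Cefuroxime: 0.12 μg/mL is ≤ 4 μg/mL — susceptible
Penicillin 8 μg/mL: ≤ 8 μg/mL → S
Daptomycin (2 μg/mL) ≤ 2 μg/mL — Susceptible

colistin, trimethoprim-sulfamethoxazole, cefuroxime, penicillin, daptomycin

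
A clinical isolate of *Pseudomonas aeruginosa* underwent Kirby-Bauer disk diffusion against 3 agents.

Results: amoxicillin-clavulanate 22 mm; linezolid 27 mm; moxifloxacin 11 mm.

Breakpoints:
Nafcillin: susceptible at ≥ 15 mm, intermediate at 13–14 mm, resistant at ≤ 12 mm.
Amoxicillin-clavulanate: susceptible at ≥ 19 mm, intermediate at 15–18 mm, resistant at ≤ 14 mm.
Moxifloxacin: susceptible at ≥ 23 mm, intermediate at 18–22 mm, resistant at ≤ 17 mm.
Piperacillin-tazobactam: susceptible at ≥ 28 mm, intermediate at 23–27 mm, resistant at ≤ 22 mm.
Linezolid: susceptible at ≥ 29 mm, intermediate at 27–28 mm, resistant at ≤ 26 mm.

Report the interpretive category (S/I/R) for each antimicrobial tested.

S, I, R

Amoxicillin-clavulanate 22 mm: ≥ 19 mm → S
Linezolid (27 mm) in 27–28 mm ⇒ Intermediate
Moxifloxacin: 11 mm is ≤ 17 mm → resistant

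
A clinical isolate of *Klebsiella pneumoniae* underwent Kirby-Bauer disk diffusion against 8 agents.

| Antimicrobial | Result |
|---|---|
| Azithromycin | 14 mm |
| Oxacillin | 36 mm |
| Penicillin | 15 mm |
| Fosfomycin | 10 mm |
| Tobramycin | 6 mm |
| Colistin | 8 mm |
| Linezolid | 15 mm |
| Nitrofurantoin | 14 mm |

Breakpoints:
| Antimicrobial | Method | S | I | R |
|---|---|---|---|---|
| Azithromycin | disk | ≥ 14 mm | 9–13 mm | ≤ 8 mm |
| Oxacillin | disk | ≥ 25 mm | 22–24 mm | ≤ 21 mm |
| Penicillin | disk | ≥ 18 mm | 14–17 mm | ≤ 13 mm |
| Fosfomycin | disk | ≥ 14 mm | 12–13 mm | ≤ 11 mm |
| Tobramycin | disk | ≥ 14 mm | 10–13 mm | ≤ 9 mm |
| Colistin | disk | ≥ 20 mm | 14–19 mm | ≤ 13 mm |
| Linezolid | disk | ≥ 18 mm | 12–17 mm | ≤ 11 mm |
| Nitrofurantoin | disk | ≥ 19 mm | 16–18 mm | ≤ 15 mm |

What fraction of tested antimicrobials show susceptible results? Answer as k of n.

Azithromycin 14 mm: ≥ 14 mm — susceptible
Oxacillin 36 mm: ≥ 25 mm ⇒ S
Penicillin (15 mm) in 14–17 mm → intermediate
Fosfomycin 10 mm: ≤ 11 mm ⇒ resistant
Tobramycin (6 mm) ≤ 9 mm → R
Colistin (8 mm) ≤ 13 mm ⇒ R
Linezolid: 15 mm is in 12–17 mm → intermediate
Nitrofurantoin: 14 mm is ≤ 15 mm ⇒ resistant
Susceptible: 2/8

2 of 8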